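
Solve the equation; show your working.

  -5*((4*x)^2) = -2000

Step 1. [-5*((4*x)^2) = -2000] leading coefficient -5: divide by -5, so div: (4*x)^2 = 400.
Step 2. [(4*x)^2 = 400] 400 ≥ 0, LHS is (·)² — take ±√, so sqrt: 4*x = 20 or -20.
Step 3. [4*x = 20 or -20] 4·(inner) — divide through by 4 ⇒ div: x = 5 or -5.

Answer: x ∈ {-5, 5}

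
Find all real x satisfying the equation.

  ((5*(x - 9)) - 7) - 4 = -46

Step 1. [((5*(x - 9)) - 7) - 4 = -46] add 4: x sits inside (… - 4). So sub: (5*(x - 9)) - 7 = -42.
Step 2. [(5*(x - 9)) - 7 = -42] 7 comes off first (add 7), so sub: 5*(x - 9) = -35.
Step 3. [5*(x - 9) = -35] LHS = 5·(…); ÷5 both sides. So div: x - 9 = -7.
Step 4. [x - 9 = -7] the outer -9 inverts by adding 9 ⇒ sub: x = 2.

Answer: x ∈ {2}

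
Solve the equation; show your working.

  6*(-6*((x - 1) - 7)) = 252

Step 1. [6*(-6*((x - 1) - 7)) = 252] 6 out front; divide by 6, so div: -6*((x - 1) - 7) = 42.
Step 2. [-6*((x - 1) - 7) = 42] -6·(inner) — divide through by -6, so div: (x - 1) - 7 = -7.
Step 3. [(x - 1) - 7 = -7] 7 comes off first (add 7), so sub: x - 1 = 0.
Step 4. [x - 1 = 0] the outer -1 inverts by adding 1 ⇒ sub: x = 1.

Answer: x ∈ {1}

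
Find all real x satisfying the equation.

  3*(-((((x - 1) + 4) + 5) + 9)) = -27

Step 1. [3*(-((((x - 1) + 4) + 5) + 9)) = -27] leading coefficient 3: divide by 3 ⇒ div: -((((x - 1) + 4) + 5) + 9) = -9.
Step 2. [-((((x - 1) + 4) + 5) + 9) = -9] flip signs both sides, so neg: (((x - 1) + 4) + 5) + 9 = 9.
Step 3. [(((x - 1) + 4) + 5) + 9 = 9] 9 comes off first (subtract 9) ⇒ sub: ((x - 1) + 4) + 5 = 0.
Step 4. [((x - 1) + 4) + 5 = 0] +5 is outermost — subtract 5 both sides. So sub: (x - 1) + 4 = -5.
Step 5. [(x - 1) + 4 = -5] subtract 4: x sits inside (… + 4) ⇒ sub: x - 1 = -9.
Step 6. [x - 1 = -9] peel the -1: add 1 from each side ⇒ sub: x = -8.

Answer: x ∈ {-8}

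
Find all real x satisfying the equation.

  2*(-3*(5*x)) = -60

Step 1. [2*(-3*(5*x)) = -60] leading coefficient 2: divide by 2 ⇒ div: -3*(5*x) = -30.
Step 2. [-3*(5*x) = -30] -3·(inner) — divide through by -3 ⇒ div: 5*x = 10.
Step 3. [5*x = 10] 5·(inner) — divide through by 5, so div: x = 2.

Answer: x ∈ {2}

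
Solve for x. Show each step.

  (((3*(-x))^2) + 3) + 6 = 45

Step 1. [(((3*(-x))^2) + 3) + 6 = 45] +6 is outermost — subtract 6 both sides ⇒ sub: ((3*(-x))^2) + 3 = 39.
Step 2. [((3*(-x))^2) + 3 = 39] subtract 3: x sits inside (… + 3). So sub: (3*(-x))^2 = 36.
Step 3. [(3*(-x))^2 = 36] LHS squared, RHS 36 ≥ 0: apply √ (±), so sqrt: 3*(-x) = 6 or -6.
Step 4. [3*(-x) = 6 or -6] leading coefficient 3: divide by 3, so div: -x = 2 or -2.
Step 5. [-x = 2 or -2] LHS negated; negate both sides, so neg: x = -2 or 2.

Answer: x ∈ {-2, 2}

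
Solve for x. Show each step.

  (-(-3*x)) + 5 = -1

Step 1. [(-(-3*x)) + 5 = -1] 5 comes off first (subtract 5) ⇒ sub: -(-3*x) = -6.
Step 2. [-(-3*x) = -6] flip signs both sides ⇒ neg: -3*x = 6.
Step 3. [-3*x = 6] divide by the outer -3, so div: x = -2.

Answer: x ∈ {-2}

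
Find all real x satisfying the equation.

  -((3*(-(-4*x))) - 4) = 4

Step 1. [-((3*(-(-4*x))) - 4) = 4] leading − — multiply by −1. So neg: (3*(-(-4*x))) - 4 = -4.
Step 2. [(3*(-(-4*x))) - 4 = -4] peel the -4: add 4 from each side, so sub: 3*(-(-4*x)) = 0.
Step 3. [3*(-(-4*x)) = 0] 3·(inner) — divide through by 3, so div: -(-4*x) = 0.
Step 4. [-(-4*x) = 0] LHS negated; negate both sides ⇒ neg: -4*x = 0.
Step 5. [-4*x = 0] -4 out front; divide by -4. So div: x = 0.

Answer: x ∈ {0}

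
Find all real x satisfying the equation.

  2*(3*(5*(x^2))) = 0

Step 1. [2*(3*(5*(x^2))) = 0] divide by the outer 2, so div: 3*(5*(x^2)) = 0.
Step 2. [3*(5*(x^2)) = 0] 3 out front; divide by 3. So div: 5*(x^2) = 0.
Step 3. [5*(x^2) = 0] divide by the outer 5, so div: x^2 = 0.
Step 4. [x^2 = 0] LHS squared, RHS 0 ≥ 0: apply √ (±). So sqrt: x = 0.

Answer: x ∈ {0}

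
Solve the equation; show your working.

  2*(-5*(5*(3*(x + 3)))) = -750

Step 1. [2*(-5*(5*(3*(x + 3)))) = -750] divide by the outer 2, so div: -5*(5*(3*(x + 3))) = -375.
Step 2. [-5*(5*(3*(x + 3))) = -375] -5 out front; divide by -5 ⇒ div: 5*(3*(x + 3)) = 75.
Step 3. [5*(3*(x + 3)) = 75] divide by the outer 5, so div: 3*(x + 3) = 15.
Step 4. [3*(x + 3) = 15] divide by the outer 3, so div: x + 3 = 5.
Step 5. [x + 3 = 5] +3 is outermost — subtract 3 both sides ⇒ sub: x = 2.

Answer: x ∈ {2}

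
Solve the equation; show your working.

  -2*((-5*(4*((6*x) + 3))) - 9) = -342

Step 1. [-2*((-5*(4*((6*x) + 3))) - 9) = -342] leading coefficient -2: divide by -2 ⇒ div: (-5*(4*((6*x) + 3))) - 9 = 171.
Step 2. [(-5*(4*((6*x) + 3))) - 9 = 171] add 9: x sits inside (… - 9). So sub: -5*(4*((6*x) + 3)) = 180.
Step 3. [-5*(4*((6*x) + 3)) = 180] -5 out front; divide by -5 ⇒ div: 4*((6*x) + 3) = -36.
Step 4. [4*((6*x) + 3) = -36] 4 out front; divide by 4, so div: (6*x) + 3 = -9.
Step 5. [(6*x) + 3 = -9] peel the +3: subtract 3 from each side, so sub: 6*x = -12.
Step 6. [6*x = -12] 6·(inner) — divide through by 6, so div: x = -2.

Answer: x ∈ {-2}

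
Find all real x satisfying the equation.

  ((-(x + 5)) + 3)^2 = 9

Step 1. [((-(x + 5)) + 3)^2 = 9] LHS squared, RHS 9 ≥ 0: apply √ (±), so sqrt: (-(x + 5)) + 3 = 3 or -3.
Step 2. [(-(x + 5)) + 3 = 3 or -3] subtract 3: x sits inside (… + 3), so sub: -(x + 5) = 0 or -6.
Step 3. [-(x + 5) = 0 or -6] flip signs both sides, so neg: x + 5 = 0 or 6.
Step 4. [x + 5 = 0 or 6] subtract 5: x sits inside (… + 5) ⇒ sub: x = -5 or 1.

Answer: x ∈ {-5, 1}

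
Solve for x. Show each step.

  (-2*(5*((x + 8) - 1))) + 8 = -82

Step 1. [(-2*(5*((x + 8) - 1))) + 8 = -82] +8 is outermost — subtract 8 both sides, so sub: -2*(5*((x + 8) - 1)) = -90.
Step 2. [-2*(5*((x + 8) - 1)) = -90] LHS = -2·(…); ÷-2 both sides ⇒ div: 5*((x + 8) - 1) = 45.
Step 3. [5*((x + 8) - 1) = 45] divide by the outer 5. So div: (x + 8) - 1 = 9.
Step 4. [(x + 8) - 1 = 9] -1 is outermost — add 1 both sides, so sub: x + 8 = 10.
Step 5. [x + 8 = 10] subtract 8: x sits inside (… + 8). So sub: x = 2.

Answer: x ∈ {2}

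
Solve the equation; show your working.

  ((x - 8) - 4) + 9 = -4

Step 1. [((x - 8) - 4) + 9 = -4] 9 comes off first (subtract 9) ⇒ sub: (x - 8) - 4 = -13.
Step 2. [(x - 8) - 4 = -13] -4 is outermost — add 4 both sides, so sub: x - 8 = -9.
Step 3. [x - 8 = -9] 8 comes off first (add 8), so sub: x = -1.

Answer: x ∈ {-1}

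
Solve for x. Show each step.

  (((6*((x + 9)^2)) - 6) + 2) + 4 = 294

Step 1. [(((6*((x + 9)^2)) - 6) + 2) + 4 = 294] subtract 4: x sits inside (… + 4). So sub: ((6*((x + 9)^2)) - 6) + 2 = 290.
Step 2. [((6*((x + 9)^2)) - 6) + 2 = 290] +2 is outermost — subtract 2 both sides, so sub: (6*((x + 9)^2)) - 6 = 288.
Step 3. [(6*((x + 9)^2)) - 6 = 288] common factor 6 (LHS and 288) — divide through ⇒ factor: ((x + 9)^2) - 1 = 48.
Step 4. [((x + 9)^2) - 1 = 48] peel the -1: add 1 from each side ⇒ sub: (x + 9)^2 = 49.
Step 5. [(x + 9)^2 = 49] 49 ≥ 0, LHS is (·)² — take ±√ ⇒ sqrt: x + 9 = 7 or -7.
Step 6. [x + 9 = 7 or -7] +9 is outermost — subtract 9 both sides. So sub: x = -2 or -16.

Answer: x ∈ {-16, -2}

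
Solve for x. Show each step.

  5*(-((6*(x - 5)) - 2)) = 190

Step 1. [5*(-((6*(x - 5)) - 2)) = 190] leading coefficient 5: divide by 5 ⇒ div: -((6*(x - 5)) - 2) = 38.
Step 2. [-((6*(x - 5)) - 2) = 38] LHS negated; negate both sides ⇒ neg: (6*(x - 5)) - 2 = -38.
Step 3. [(6*(x - 5)) - 2 = -38] 2 comes off first (add 2) ⇒ sub: 6*(x - 5) = -36.
Step 4. [6*(x - 5) = -36] 6 out front; divide by 6 ⇒ div: x - 5 = -6.
Step 5. [x - 5 = -6] the outer -5 inverts by adding 5, so sub: x = -1.

Answer: x ∈ {-1}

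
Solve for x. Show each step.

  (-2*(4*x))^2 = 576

Step 1. [(-2*(4*x))^2 = 576] 576 ≥ 0, LHS is (·)² — take ±√. So sqrt: -2*(4*x) = 24 or -24.
Step 2. [-2*(4*x) = 24 or -24] divide by the outer -2 ⇒ div: 4*x = -12 or 12.
Step 3. [4*x = -12 or 12] LHS = 4·(…); ÷4 both sides ⇒ div: x = -3 or 3.

Answer: x ∈ {-3, 3}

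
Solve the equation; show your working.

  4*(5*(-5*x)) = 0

Step 1. [4*(5*(-5*x)) = 0] leading coefficient 4: divide by 4 ⇒ div: 5*(-5*x) = 0.
Step 2. [5*(-5*x) = 0] 5·(inner) — divide through by 5, so div: -5*x = 0.
Step 3. [-5*x = 0] leading coefficient -5: divide by -5, so div: x = 0.

Answer: x ∈ {0}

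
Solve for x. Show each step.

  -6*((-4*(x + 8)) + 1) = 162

Step 1. [-6*((-4*(x + 8)) + 1) = 162] LHS = -6·(…); ÷-6 both sides ⇒ div: (-4*(x + 8)) + 1 = -27.
Step 2. [(-4*(x + 8)) + 1 = -27] peel the +1: subtract 1 from each side ⇒ sub: -4*(x + 8) = -28.
Step 3. [-4*(x + 8) = -28] divide by the outer -4, so div: x + 8 = 7.
Step 4. [x + 8 = 7] subtract 8: x sits inside (… + 8) ⇒ sub: x = -1.

Answer: x ∈ {-1}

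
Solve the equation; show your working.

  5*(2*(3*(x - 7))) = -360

Step 1. [5*(2*(3*(x - 7))) = -360] LHS = 5·(…); ÷5 both sides. So div: 2*(3*(x - 7)) = -72.
Step 2. [2*(3*(x - 7)) = -72] divide by the outer 2 ⇒ div: 3*(x - 7) = -36.
Step 3. [3*(x - 7) = -36] 3·(inner) — divide through by 3. So div: x - 7 = -12.
Step 4. [x - 7 = -12] the outer -7 inverts by adding 7 ⇒ sub: x = -5.

Answer: x ∈ {-5}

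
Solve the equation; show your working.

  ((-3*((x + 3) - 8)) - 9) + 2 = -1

Step 1. [((-3*((x + 3) - 8)) - 9) + 2 = -1] +2 is outermost — subtract 2 both sides ⇒ sub: (-3*((x + 3) - 8)) - 9 = -3.
Step 2. [(-3*((x + 3) - 8)) - 9 = -3] -3 | LHS and -3 | -3: pull -3 out ⇒ factor: ((x + 3) - 8) + 3 = 1.
Step 3. [((x + 3) - 8) + 3 = 1] +3 is outermost — subtract 3 both sides. So sub: (x + 3) - 8 = -2.
Step 4. [(x + 3) - 8 = -2] the outer -8 inverts by adding 8 ⇒ sub: x + 3 = 6.
Step 5. [x + 3 = 6] +3 is outermost — subtract 3 both sides ⇒ sub: x = 3.

Answer: x ∈ {3}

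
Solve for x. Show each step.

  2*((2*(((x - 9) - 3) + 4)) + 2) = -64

Step 1. [2*((2*(((x - 9) - 3) + 4)) + 2) = -64] LHS = 2·(…); ÷2 both sides, so div: (2*(((x - 9) - 3) + 4)) + 2 = -32.
Step 2. [(2*(((x - 9) - 3) + 4)) + 2 = -32] peel the +2: subtract 2 from each side. So sub: 2*(((x - 9) - 3) + 4) = -34.
Step 3. [2*(((x - 9) - 3) + 4) = -34] LHS = 2·(…); ÷2 both sides. So div: ((x - 9) - 3) + 4 = -17.
Step 4. [((x - 9) - 3) + 4 = -17] 4 comes off first (subtract 4) ⇒ sub: (x - 9) - 3 = -21.
Step 5. [(x - 9) - 3 = -21] peel the -3: add 3 from each side. So sub: x - 9 = -18.
Step 6. [x - 9 = -18] 9 comes off first (add 9) ⇒ sub: x = -9.

Answer: x ∈ {-9}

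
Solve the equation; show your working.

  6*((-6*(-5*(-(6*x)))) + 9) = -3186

Step 1. [6*((-6*(-5*(-(6*x)))) + 9) = -3186] LHS = 6·(…); ÷6 both sides ⇒ div: (-6*(-5*(-(6*x)))) + 9 = -531.
Step 2. [(-6*(-5*(-(6*x)))) + 9 = -531] peel the +9: subtract 9 from each side ⇒ sub: -6*(-5*(-(6*x))) = -540.
Step 3. [-6*(-5*(-(6*x))) = -540] -6 out front; divide by -6 ⇒ div: -5*(-(6*x)) = 90.
Step 4. [-5*(-(6*x)) = 90] -5·(inner) — divide through by -5. So div: -(6*x) = -18.
Step 5. [-(6*x) = -18] leading − — multiply by −1. So neg: 6*x = 18.
Step 6. [6*x = 18] 6 out front; divide by 6 ⇒ div: x = 3.

Answer: x ∈ {3}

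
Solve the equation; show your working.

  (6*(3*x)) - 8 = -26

Step 1. [(6*(3*x)) - 8 = -26] peel the -8: add 8 from each side. So sub: 6*(3*x) = -18.
Step 2. [6*(3*x) = -18] divide by the outer 6 ⇒ div: 3*x = -3.
Step 3. [3*x = -3] 3·(inner) — divide through by 3. So div: x = -1.

Answer: x ∈ {-1}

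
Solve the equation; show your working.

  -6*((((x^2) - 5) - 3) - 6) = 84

Step 1. [-6*((((x^2) - 5) - 3) - 6) = 84] -6 out front; divide by -6. So div: (((x^2) - 5) - 3) - 6 = -14.
Step 2. [(((x^2) - 5) - 3) - 6 = -14] 6 comes off first (add 6), so sub: ((x^2) - 5) - 3 = -8.
Step 3. [((x^2) - 5) - 3 = -8] -3 is outermost — add 3 both sides, so sub: (x^2) - 5 = -5.
Step 4. [(x^2) - 5 = -5] the outer -5 inverts by adding 5, so sub: x^2 = 0.
Step 5. [x^2 = 0] LHS squared, RHS 0 ≥ 0: apply √ (±). So sqrt: x = 0.

Answer: x ∈ {0}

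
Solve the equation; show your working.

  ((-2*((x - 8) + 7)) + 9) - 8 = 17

Step 1. [((-2*((x - 8) + 7)) + 9) - 8 = 17] the outer -8 inverts by adding 8, so sub: (-2*((x - 8) + 7)) + 9 = 25.
Step 2. [(-2*((x - 8) + 7)) + 9 = 25] peel the +9: subtract 9 from each side ⇒ sub: -2*((x - 8) + 7) = 16.
Step 3. [-2*((x - 8) + 7) = 16] leading coefficient -2: divide by -2. So div: (x - 8) + 7 = -8.
Step 4. [(x - 8) + 7 = -8] the outer +7 inverts by subtracting 7 ⇒ sub: x - 8 = -15.
Step 5. [x - 8 = -15] 8 comes off first (add 8). So sub: x = -7.

Answer: x ∈ {-7}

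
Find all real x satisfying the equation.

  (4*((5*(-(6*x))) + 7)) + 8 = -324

Step 1. [(4*((5*(-(6*x))) + 7)) + 8 = -324] 4 | LHS and 4 | -324: pull 4 out. So factor: ((5*(-(6*x))) + 7) + 2 = -81.
Step 2. [((5*(-(6*x))) + 7) + 2 = -81] +2 is outermost — subtract 2 both sides ⇒ sub: (5*(-(6*x))) + 7 = -83.
Step 3. [(5*(-(6*x))) + 7 = -83] 7 comes off first (subtract 7). So sub: 5*(-(6*x)) = -90.
Step 4. [5*(-(6*x)) = -90] leading coefficient 5: divide by 5 ⇒ div: -(6*x) = -18.
Step 5. [-(6*x) = -18] leading − — multiply by −1. So neg: 6*x = 18.
Step 6. [6*x = 18] 6 out front; divide by 6, so div: x = 3.

Answer: x ∈ {3}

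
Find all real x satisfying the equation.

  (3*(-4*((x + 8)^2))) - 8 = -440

Step 1. [(3*(-4*((x + 8)^2))) - 8 = -440] peel the -8: add 8 from each side, so sub: 3*(-4*((x + 8)^2)) = -432.
Step 2. [3*(-4*((x + 8)^2)) = -432] 3·(inner) — divide through by 3, so div: -4*((x + 8)^2) = -144.
Step 3. [-4*((x + 8)^2) = -144] leading coefficient -4: divide by -4 ⇒ div: (x + 8)^2 = 36.
Step 4. [(x + 8)^2 = 36] LHS squared, RHS 36 ≥ 0: apply √ (±), so sqrt: x + 8 = 6 or -6.
Step 5. [x + 8 = 6 or -6] 8 comes off first (subtract 8), so sub: x = -2 or -14.

Answer: x ∈ {-14, -2}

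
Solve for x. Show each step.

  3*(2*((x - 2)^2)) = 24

Step 1. [3*(2*((x - 2)^2)) = 24] divide by the outer 3. So div: 2*((x - 2)^2) = 8.
Step 2. [2*((x - 2)^2) = 8] divide by the outer 2. So div: (x - 2)^2 = 4.
Step 3. [(x - 2)^2 = 4] 4 ≥ 0, LHS is (·)² — take ±√. So sqrt: x - 2 = 2 or -2.
Step 4. [x - 2 = 2 or -2] 2 comes off first (add 2), so sub: x = 4 or 0.

Answer: x ∈ {0, 4}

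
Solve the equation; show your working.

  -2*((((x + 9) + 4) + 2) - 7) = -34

Step 1. [-2*((((x + 9) + 4) + 2) - 7) = -34] -2 out front; divide by -2, so div: (((x + 9) + 4) + 2) - 7 = 17.
Step 2. [(((x + 9) + 4) + 2) - 7 = 17] -7 is outermost — add 7 both sides. So sub: ((x + 9) + 4) + 2 = 24.
Step 3. [((x + 9) + 4) + 2 = 24] subtract 2: x sits inside (… + 2) ⇒ sub: (x + 9) + 4 = 22.
Step 4. [(x + 9) + 4 = 22] subtract 4: x sits inside (… + 4) ⇒ sub: x + 9 = 18.
Step 5. [x + 9 = 18] 9 comes off first (subtract 9) ⇒ sub: x = 9.

Answer: x ∈ {9}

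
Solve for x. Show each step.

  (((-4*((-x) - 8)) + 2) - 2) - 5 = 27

Step 1. [(((-4*((-x) - 8)) + 2) - 2) - 5 = 27] -5 is outermost — add 5 both sides. So sub: ((-4*((-x) - 8)) + 2) - 2 = 32.
Step 2. [((-4*((-x) - 8)) + 2) - 2 = 32] the outer -2 inverts by adding 2. So sub: (-4*((-x) - 8)) + 2 = 34.
Step 3. [(-4*((-x) - 8)) + 2 = 34] subtract 2: x sits inside (… + 2), so sub: -4*((-x) - 8) = 32.
Step 4. [-4*((-x) - 8) = 32] leading coefficient -4: divide by -4 ⇒ div: (-x) - 8 = -8.
Step 5. [(-x) - 8 = -8] the outer -8 inverts by adding 8, so sub: -x = 0.
Step 6. [-x = 0] leading − — multiply by −1 ⇒ neg: x = 0.

Answer: x ∈ {0}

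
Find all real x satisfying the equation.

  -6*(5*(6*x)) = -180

Step 1. [-6*(5*(6*x)) = -180] LHS = -6·(…); ÷-6 both sides ⇒ div: 5*(6*x) = 30.
Step 2. [5*(6*x) = 30] 5·(inner) — divide through by 5 ⇒ div: 6*x = 6.
Step 3. [6*x = 6] leading coefficient 6: divide by 6 ⇒ div: x = 1.

Answer: x ∈ {1}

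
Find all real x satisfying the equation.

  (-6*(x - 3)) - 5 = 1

Step 1. [(-6*(x - 3)) - 5 = 1] add 5: x sits inside (… - 5), so sub: -6*(x - 3) = 6.
Step 2. [-6*(x - 3) = 6] -6·(inner) — divide through by -6. So div: x - 3 = -1.
Step 3. [x - 3 = -1] -3 is outermost — add 3 both sides ⇒ sub: x = 2.

Answer: x ∈ {2}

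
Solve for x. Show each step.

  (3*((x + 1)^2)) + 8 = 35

Step 1. [(3*((x + 1)^2)) + 8 = 35] the outer +8 inverts by subtracting 8. So sub: 3*((x + 1)^2) = 27.
Step 2. [3*((x + 1)^2) = 27] leading coefficient 3: divide by 3 ⇒ div: (x + 1)^2 = 9.
Step 3. [(x + 1)^2 = 9] √ both sides: 9 ≥ 0 gives two branches ⇒ sqrt: x + 1 = 3 or -3.
Step 4. [x + 1 = 3 or -3] 1 comes off first (subtract 1). So sub: x = 2 or -4.

Answer: x ∈ {-4, 2}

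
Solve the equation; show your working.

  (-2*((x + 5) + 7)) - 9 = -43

Step 1. [(-2*((x + 5) + 7)) - 9 = -43] peel the -9: add 9 from each side ⇒ sub: -2*((x + 5) + 7) = -34.
Step 2. [-2*((x + 5) + 7) = -34] divide by the outer -2, so div: (x + 5) + 7 = 17.
Step 3. [(x + 5) + 7 = 17] subtract 7: x sits inside (… + 7) ⇒ sub: x + 5 = 10.
Step 4. [x + 5 = 10] the outer +5 inverts by subtracting 5, so sub: x = 5.

Answer: x ∈ {5}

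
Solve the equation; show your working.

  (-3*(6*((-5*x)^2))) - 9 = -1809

Step 1. [(-3*(6*((-5*x)^2))) - 9 = -1809] -3 divides every term; factor it out. So factor: (6*((-5*x)^2)) + 3 = 603.
Step 2. [(6*((-5*x)^2)) + 3 = 603] +3 is outermost — subtract 3 both sides. So sub: 6*((-5*x)^2) = 600.
Step 3. [6*((-5*x)^2) = 600] 6 out front; divide by 6. So div: (-5*x)^2 = 100.
Step 4. [(-5*x)^2 = 100] LHS squared, RHS 100 ≥ 0: apply √ (±) ⇒ sqrt: -5*x = 10 or -10.
Step 5. [-5*x = 10 or -10] divide by the outer -5, so div: x = -2 or 2.

Answer: x ∈ {-2, 2}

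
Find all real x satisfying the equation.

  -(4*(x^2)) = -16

Step 1. [-(4*(x^2)) = -16] LHS negated; negate both sides. So neg: 4*(x^2) = 16.
Step 2. [4*(x^2) = 16] leading coefficient 4: divide by 4 ⇒ div: x^2 = 4.
Step 3. [x^2 = 4] √ both sides: 4 ≥ 0 gives two branches, so sqrt: x = 2 or -2.

Answer: x ∈ {-2, 2}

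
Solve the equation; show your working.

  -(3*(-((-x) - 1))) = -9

Step 1. [-(3*(-((-x) - 1))) = -9] leading − — multiply by −1. So neg: 3*(-((-x) - 1)) = 9.
Step 2. [3*(-((-x) - 1)) = 9] 3·(inner) — divide through by 3 ⇒ div: -((-x) - 1) = 3.
Step 3. [-((-x) - 1) = 3] leading − — multiply by −1, so neg: (-x) - 1 = -3.
Step 4. [(-x) - 1 = -3] 1 comes off first (add 1). So sub: -x = -2.
Step 5. [-x = -2] flip signs both sides ⇒ neg: x = 2.

Answer: x ∈ {2}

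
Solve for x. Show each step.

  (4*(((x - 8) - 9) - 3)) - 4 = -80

Step 1. [(4*(((x - 8) - 9) - 3)) - 4 = -80] peel the -4: add 4 from each side. So sub: 4*(((x - 8) - 9) - 3) = -76.
Step 2. [4*(((x - 8) - 9) - 3) = -76] LHS = 4·(…); ÷4 both sides. So div: ((x - 8) - 9) - 3 = -19.
Step 3. [((x - 8) - 9) - 3 = -19] the outer -3 inverts by adding 3. So sub: (x - 8) - 9 = -16.
Step 4. [(x - 8) - 9 = -16] peel the -9: add 9 from each side ⇒ sub: x - 8 = -7.
Step 5. [x - 8 = -7] peel the -8: add 8 from each side. So sub: x = 1.

Answer: x ∈ {1}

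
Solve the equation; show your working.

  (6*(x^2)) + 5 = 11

Step 1. [(6*(x^2)) + 5 = 11] the outer +5 inverts by subtracting 5. So sub: 6*(x^2) = 6.
Step 2. [6*(x^2) = 6] divide by the outer 6 ⇒ div: x^2 = 1.
Step 3. [x^2 = 1] √ both sides: 1 ≥ 0 gives two branches. So sqrt: x = 1 or -1.

Answer: x ∈ {-1, 1}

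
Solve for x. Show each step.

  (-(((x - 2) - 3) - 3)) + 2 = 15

Step 1. [(-(((x - 2) - 3) - 3)) + 2 = 15] subtract 2: x sits inside (… + 2). So sub: -(((x - 2) - 3) - 3) = 13.
Step 2. [-(((x - 2) - 3) - 3) = 13] flip signs both sides ⇒ neg: ((x - 2) - 3) - 3 = -13.
Step 3. [((x - 2) - 3) - 3 = -13] 3 comes off first (add 3), so sub: (x - 2) - 3 = -10.
Step 4. [(x - 2) - 3 = -10] the outer -3 inverts by adding 3 ⇒ sub: x - 2 = -7.
Step 5. [x - 2 = -7] -2 is outermost — add 2 both sides ⇒ sub: x = -5.

Answer: x ∈ {-5}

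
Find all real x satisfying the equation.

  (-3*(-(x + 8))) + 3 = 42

Step 1. [(-3*(-(x + 8))) + 3 = 42] -3 | LHS and -3 | 42: pull -3 out ⇒ factor: (-(x + 8)) - 1 = -14.
Step 2. [(-(x + 8)) - 1 = -14] -1 is outermost — add 1 both sides ⇒ sub: -(x + 8) = -13.
Step 3. [-(x + 8) = -13] LHS negated; negate both sides, so neg: x + 8 = 13.
Step 4. [x + 8 = 13] +8 is outermost — subtract 8 both sides. So sub: x = 5.

Answer: x ∈ {5}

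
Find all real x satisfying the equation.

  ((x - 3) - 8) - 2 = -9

Step 1. [((x - 3) - 8) - 2 = -9] peel the -2: add 2 from each side. So sub: (x - 3) - 8 = -7.
Step 2. [(x - 3) - 8 = -7] the outer -8 inverts by adding 8, so sub: x - 3 = 1.
Step 3. [x - 3 = 1] 3 comes off first (add 3). So sub: x = 4.

Answer: x ∈ {4}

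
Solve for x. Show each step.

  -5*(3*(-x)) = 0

Step 1. [-5*(3*(-x)) = 0] LHS = -5·(…); ÷-5 both sides ⇒ div: 3*(-x) = 0.
Step 2. [3*(-x) = 0] 3·(inner) — divide through by 3, so div: -x = 0.
Step 3. [-x = 0] leading − — multiply by −1. So neg: x = 0.

Answer: x ∈ {0}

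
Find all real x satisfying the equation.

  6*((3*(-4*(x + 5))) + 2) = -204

Step 1. [6*((3*(-4*(x + 5))) + 2) = -204] divide by the outer 6. So div: (3*(-4*(x + 5))) + 2 = -34.
Step 2. [(3*(-4*(x + 5))) + 2 = -34] peel the +2: subtract 2 from each side ⇒ sub: 3*(-4*(x + 5)) = -36.
Step 3. [3*(-4*(x + 5)) = -36] leading coefficient 3: divide by 3, so div: -4*(x + 5) = -12.
Step 4. [-4*(x + 5) = -12] LHS = -4·(…); ÷-4 both sides. So div: x + 5 = 3.
Step 5. [x + 5 = 3] subtract 5: x sits inside (… + 5), so sub: x = -2.

Answer: x ∈ {-2}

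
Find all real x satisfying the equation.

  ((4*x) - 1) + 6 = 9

Step 1. [((4*x) - 1) + 6 = 9] subtract 6: x sits inside (… + 6). So sub: (4*x) - 1 = 3.
Step 2. [(4*x) - 1 = 3] 1 comes off first (add 1), so sub: 4*x = 4.
Step 3. [4*x = 4] divide by the outer 4 ⇒ div: x = 1.

Answer: x ∈ {1}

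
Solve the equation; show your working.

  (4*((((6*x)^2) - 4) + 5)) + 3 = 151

Step 1. [(4*((((6*x)^2) - 4) + 5)) + 3 = 151] peel the +3: subtract 3 from each side, so sub: 4*((((6*x)^2) - 4) + 5) = 148.
Step 2. [4*((((6*x)^2) - 4) + 5) = 148] LHS = 4·(…); ÷4 both sides, so div: (((6*x)^2) - 4) + 5 = 37.
Step 3. [(((6*x)^2) - 4) + 5 = 37] subtract 5: x sits inside (… + 5) ⇒ sub: ((6*x)^2) - 4 = 32.
Step 4. [((6*x)^2) - 4 = 32] add 4: x sits inside (… - 4), so sub: (6*x)^2 = 36.
Step 5. [(6*x)^2 = 36] √ both sides: 36 ≥ 0 gives two branches, so sqrt: 6*x = 6 or -6.
Step 6. [6*x = 6 or -6] LHS = 6·(…); ÷6 both sides, so div: x = 1 or -1.

Answer: x ∈ {-1, 1}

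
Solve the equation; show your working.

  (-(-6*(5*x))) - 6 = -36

Step 1. [(-(-6*(5*x))) - 6 = -36] -6 is outermost — add 6 both sides, so sub: -(-6*(5*x)) = -30.
Step 2. [-(-6*(5*x)) = -30] LHS negated; negate both sides. So neg: -6*(5*x) = 30.
Step 3. [-6*(5*x) = 30] -6·(inner) — divide through by -6 ⇒ div: 5*x = -5.
Step 4. [5*x = -5] 5 out front; divide by 5. So div: x = -1.

Answer: x ∈ {-1}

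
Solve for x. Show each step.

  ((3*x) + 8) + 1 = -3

Step 1. [((3*x) + 8) + 1 = -3] the outer +1 inverts by subtracting 1, so sub: (3*x) + 8 = -4.
Step 2. [(3*x) + 8 = -4] 8 comes off first (subtract 8). So sub: 3*x = -12.
Step 3. [3*x = -12] LHS = 3·(…); ÷3 both sides ⇒ div: x = -4.

Answer: x ∈ {-4}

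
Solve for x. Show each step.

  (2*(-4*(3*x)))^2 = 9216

Step 1. [(2*(-4*(3*x)))^2 = 9216] √ both sides: 9216 ≥ 0 gives two branches, so sqrt: 2*(-4*(3*x)) = 96 or -96.
Step 2. [2*(-4*(3*x)) = 96 or -96] leading coefficient 2: divide by 2 ⇒ div: -4*(3*x) = 48 or -48.
Step 3. [-4*(3*x) = 48 or -48] LHS = -4·(…); ÷-4 both sides. So div: 3*x = -12 or 12.
Step 4. [3*x = -12 or 12] divide by the outer 3, so div: x = -4 or 4.

Answer: x ∈ {-4, 4}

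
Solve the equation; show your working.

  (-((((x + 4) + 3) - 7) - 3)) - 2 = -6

Step 1. [(-((((x + 4) + 3) - 7) - 3)) - 2 = -6] 2 comes off first (add 2) ⇒ sub: -((((x + 4) + 3) - 7) - 3) = -4.
Step 2. [-((((x + 4) + 3) - 7) - 3) = -4] LHS negated; negate both sides, so neg: (((x + 4) + 3) - 7) - 3 = 4.
Step 3. [(((x + 4) + 3) - 7) - 3 = 4] add 3: x sits inside (… - 3) ⇒ sub: ((x + 4) + 3) - 7 = 7.
Step 4. [((x + 4) + 3) - 7 = 7] the outer -7 inverts by adding 7 ⇒ sub: (x + 4) + 3 = 14.
Step 5. [(x + 4) + 3 = 14] peel the +3: subtract 3 from each side, so sub: x + 4 = 11.
Step 6. [x + 4 = 11] the outer +4 inverts by subtracting 4, so sub: x = 7.

Answer: x ∈ {7}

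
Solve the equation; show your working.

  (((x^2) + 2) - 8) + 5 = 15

Step 1. [(((x^2) + 2) - 8) + 5 = 15] the outer +5 inverts by subtracting 5, so sub: ((x^2) + 2) - 8 = 10.
Step 2. [((x^2) + 2) - 8 = 10] the outer -8 inverts by adding 8, so sub: (x^2) + 2 = 18.
Step 3. [(x^2) + 2 = 18] +2 is outermost — subtract 2 both sides. So sub: x^2 = 16.
Step 4. [x^2 = 16] √ both sides: 16 ≥ 0 gives two branches ⇒ sqrt: x = 4 or -4.

Answer: x ∈ {-4, 4}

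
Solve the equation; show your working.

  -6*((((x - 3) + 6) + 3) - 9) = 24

Step 1. [-6*((((x - 3) + 6) + 3) - 9) = 24] -6 out front; divide by -6. So div: (((x - 3) + 6) + 3) - 9 = -4.
Step 2. [(((x - 3) + 6) + 3) - 9 = -4] add 9: x sits inside (… - 9), so sub: ((x - 3) + 6) + 3 = 5.
Step 3. [((x - 3) + 6) + 3 = 5] peel the +3: subtract 3 from each side. So sub: (x - 3) + 6 = 2.
Step 4. [(x - 3) + 6 = 2] the outer +6 inverts by subtracting 6, so sub: x - 3 = -4.
Step 5. [x - 3 = -4] peel the -3: add 3 from each side, so sub: x = -1.

Answer: x ∈ {-1}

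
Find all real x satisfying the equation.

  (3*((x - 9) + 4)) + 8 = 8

Step 1. [(3*((x - 9) + 4)) + 8 = 8] 8 comes off first (subtract 8), so sub: 3*((x - 9) + 4) = 0.
Step 2. [3*((x - 9) + 4) = 0] 3 out front; divide by 3 ⇒ div: (x - 9) + 4 = 0.
Step 3. [(x - 9) + 4 = 0] the outer +4 inverts by subtracting 4 ⇒ sub: x - 9 = -4.
Step 4. [x - 9 = -4] 9 comes off first (add 9), so sub: x = 5.

Answer: x ∈ {5}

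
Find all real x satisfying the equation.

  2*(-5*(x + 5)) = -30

Step 1. [2*(-5*(x + 5)) = -30] leading coefficient 2: divide by 2, so div: -5*(x + 5) = -15.
Step 2. [-5*(x + 5) = -15] divide by the outer -5 ⇒ div: x + 5 = 3.
Step 3. [x + 5 = 3] subtract 5: x sits inside (… + 5), so sub: x = -2.

Answer: x ∈ {-2}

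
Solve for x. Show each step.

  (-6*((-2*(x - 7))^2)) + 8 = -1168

Step 1. [(-6*((-2*(x - 7))^2)) + 8 = -1168] the outer +8 inverts by subtracting 8. So sub: -6*((-2*(x - 7))^2) = -1176.
Step 2. [-6*((-2*(x - 7))^2) = -1176] leading coefficient -6: divide by -6, so div: (-2*(x - 7))^2 = 196.
Step 3. [(-2*(x - 7))^2 = 196] √ both sides: 196 ≥ 0 gives two branches, so sqrt: -2*(x - 7) = 14 or -14.
Step 4. [-2*(x - 7) = 14 or -14] -2 out front; divide by -2. So div: x - 7 = -7 or 7.
Step 5. [x - 7 = -7 or 7] -7 is outermost — add 7 both sides, so sub: x = 0 or 14.

Answer: x ∈ {0, 14}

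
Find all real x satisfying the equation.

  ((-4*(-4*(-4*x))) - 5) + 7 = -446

Step 1. [((-4*(-4*(-4*x))) - 5) + 7 = -446] the outer +7 inverts by subtracting 7. So sub: (-4*(-4*(-4*x))) - 5 = -453.
Step 2. [(-4*(-4*(-4*x))) - 5 = -453] 5 comes off first (add 5). So sub: -4*(-4*(-4*x)) = -448.
Step 3. [-4*(-4*(-4*x)) = -448] -4 out front; divide by -4 ⇒ div: -4*(-4*x) = 112.
Step 4. [-4*(-4*x) = 112] -4 out front; divide by -4 ⇒ div: -4*x = -28.
Step 5. [-4*x = -28] -4·(inner) — divide through by -4, so div: x = 7.

Answer: x ∈ {7}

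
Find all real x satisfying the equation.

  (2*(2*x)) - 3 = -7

Step 1. [(2*(2*x)) - 3 = -7] peel the -3: add 3 from each side, so sub: 2*(2*x) = -4.
Step 2. [2*(2*x) = -4] divide by the outer 2, so div: 2*x = -2.
Step 3. [2*x = -2] LHS = 2·(…); ÷2 both sides ⇒ div: x = -1.

Answer: x ∈ {-1}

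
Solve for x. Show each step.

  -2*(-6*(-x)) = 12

Step 1. [-2*(-6*(-x)) = 12] LHS = -2·(…); ÷-2 both sides ⇒ div: -6*(-x) = -6.
Step 2. [-6*(-x) = -6] LHS = -6·(…); ÷-6 both sides, so div: -x = 1.
Step 3. [-x = 1] flip signs both sides, so neg: x = -1.

Answer: x ∈ {-1}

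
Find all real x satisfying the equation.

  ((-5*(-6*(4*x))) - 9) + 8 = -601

Step 1. [((-5*(-6*(4*x))) - 9) + 8 = -601] 8 comes off first (subtract 8). So sub: (-5*(-6*(4*x))) - 9 = -609.
Step 2. [(-5*(-6*(4*x))) - 9 = -609] peel the -9: add 9 from each side, so sub: -5*(-6*(4*x)) = -600.
Step 3. [-5*(-6*(4*x)) = -600] LHS = -5·(…); ÷-5 both sides, so div: -6*(4*x) = 120.
Step 4. [-6*(4*x) = 120] LHS = -6·(…); ÷-6 both sides. So div: 4*x = -20.
Step 5. [4*x = -20] divide by the outer 4 ⇒ div: x = -5.

Answer: x ∈ {-5}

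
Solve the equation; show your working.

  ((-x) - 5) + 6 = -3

Step 1. [((-x) - 5) + 6 = -3] +6 is outermost — subtract 6 both sides ⇒ sub: (-x) - 5 = -9.
Step 2. [(-x) - 5 = -9] 5 comes off first (add 5), so sub: -x = -4.
Step 3. [-x = -4] flip signs both sides. So neg: x = 4.

Answer: x ∈ {4}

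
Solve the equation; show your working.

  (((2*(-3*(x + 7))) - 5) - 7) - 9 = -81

Step 1. [(((2*(-3*(x + 7))) - 5) - 7) - 9 = -81] 9 comes off first (add 9), so sub: ((2*(-3*(x + 7))) - 5) - 7 = -72.
Step 2. [((2*(-3*(x + 7))) - 5) - 7 = -72] -7 is outermost — add 7 both sides. So sub: (2*(-3*(x + 7))) - 5 = -65.
Step 3. [(2*(-3*(x + 7))) - 5 = -65] add 5: x sits inside (… - 5) ⇒ sub: 2*(-3*(x + 7)) = -60.
Step 4. [2*(-3*(x + 7)) = -60] 2 out front; divide by 2. So div: -3*(x + 7) = -30.
Step 5. [-3*(x + 7) = -30] -3·(inner) — divide through by -3. So div: x + 7 = 10.
Step 6. [x + 7 = 10] subtract 7: x sits inside (… + 7). So sub: x = 3.

Answer: x ∈ {3}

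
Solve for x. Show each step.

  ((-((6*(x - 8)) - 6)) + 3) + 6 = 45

Step 1. [((-((6*(x - 8)) - 6)) + 3) + 6 = 45] peel the +6: subtract 6 from each side. So sub: (-((6*(x - 8)) - 6)) + 3 = 39.
Step 2. [(-((6*(x - 8)) - 6)) + 3 = 39] +3 is outermost — subtract 3 both sides, so sub: -((6*(x - 8)) - 6) = 36.
Step 3. [-((6*(x - 8)) - 6) = 36] LHS negated; negate both sides ⇒ neg: (6*(x - 8)) - 6 = -36.
Step 4. [(6*(x - 8)) - 6 = -36] add 6: x sits inside (… - 6), so sub: 6*(x - 8) = -30.
Step 5. [6*(x - 8) = -30] leading coefficient 6: divide by 6. So div: x - 8 = -5.
Step 6. [x - 8 = -5] 8 comes off first (add 8) ⇒ sub: x = 3.

Answer: x ∈ {3}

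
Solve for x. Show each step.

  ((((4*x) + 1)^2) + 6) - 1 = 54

Step 1. [((((4*x) + 1)^2) + 6) - 1 = 54] the outer -1 inverts by adding 1 ⇒ sub: (((4*x) + 1)^2) + 6 = 55.
Step 2. [(((4*x) + 1)^2) + 6 = 55] peel the +6: subtract 6 from each side ⇒ sub: ((4*x) + 1)^2 = 49.
Step 3. [((4*x) + 1)^2 = 49] LHS squared, RHS 49 ≥ 0: apply √ (±), so sqrt: (4*x) + 1 = 7 or -7.
Step 4. [(4*x) + 1 = 7 or -7] peel the +1: subtract 1 from each side. So sub: 4*x = 6 or -8.
Step 5. [4*x = 6 or -8] 4 out front; divide by 4. So div: x = 3/2 or -2.

Answer: x ∈ {-2, 3/2}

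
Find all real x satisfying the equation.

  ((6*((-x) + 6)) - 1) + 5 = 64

Step 1. [((6*((-x) + 6)) - 1) + 5 = 64] +5 is outermost — subtract 5 both sides ⇒ sub: (6*((-x) + 6)) - 1 = 59.
Step 2. [(6*((-x) + 6)) - 1 = 59] 1 comes off first (add 1) ⇒ sub: 6*((-x) + 6) = 60.
Step 3. [6*((-x) + 6) = 60] LHS = 6·(…); ÷6 both sides ⇒ div: (-x) + 6 = 10.
Step 4. [(-x) + 6 = 10] subtract 6: x sits inside (… + 6). So sub: -x = 4.
Step 5. [-x = 4] leading − — multiply by −1. So neg: x = -4.

Answer: x ∈ {-4}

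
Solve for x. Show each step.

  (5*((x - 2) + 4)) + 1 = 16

Step 1. [(5*((x - 2) + 4)) + 1 = 16] peel the +1: subtract 1 from each side, so sub: 5*((x - 2) + 4) = 15.
Step 2. [5*((x - 2) + 4) = 15] LHS = 5·(…); ÷5 both sides ⇒ div: (x - 2) + 4 = 3.
Step 3. [(x - 2) + 4 = 3] peel the +4: subtract 4 from each side. So sub: x - 2 = -1.
Step 4. [x - 2 = -1] the outer -2 inverts by adding 2, so sub: x = 1.

Answer: x ∈ {1}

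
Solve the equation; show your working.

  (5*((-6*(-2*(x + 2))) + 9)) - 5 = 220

Step 1. [(5*((-6*(-2*(x + 2))) + 9)) - 5 = 220] 5 divides every term; factor it out. So factor: ((-6*(-2*(x + 2))) + 9) - 1 = 44.
Step 2. [((-6*(-2*(x + 2))) + 9) - 1 = 44] peel the -1: add 1 from each side ⇒ sub: (-6*(-2*(x + 2))) + 9 = 45.
Step 3. [(-6*(-2*(x + 2))) + 9 = 45] the outer +9 inverts by subtracting 9, so sub: -6*(-2*(x + 2)) = 36.
Step 4. [-6*(-2*(x + 2)) = 36] -6·(inner) — divide through by -6. So div: -2*(x + 2) = -6.
Step 5. [-2*(x + 2) = -6] -2 out front; divide by -2 ⇒ div: x + 2 = 3.
Step 6. [x + 2 = 3] the outer +2 inverts by subtracting 2, so sub: x = 1.

Answer: x ∈ {1}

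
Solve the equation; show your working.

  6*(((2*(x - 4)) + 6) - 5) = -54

Step 1. [6*(((2*(x - 4)) + 6) - 5) = -54] 6 out front; divide by 6, so div: ((2*(x - 4)) + 6) - 5 = -9.
Step 2. [((2*(x - 4)) + 6) - 5 = -9] 5 comes off first (add 5). So sub: (2*(x - 4)) + 6 = -4.
Step 3. [(2*(x - 4)) + 6 = -4] the outer +6 inverts by subtracting 6, so sub: 2*(x - 4) = -10.
Step 4. [2*(x - 4) = -10] 2·(inner) — divide through by 2. So div: x - 4 = -5.
Step 5. [x - 4 = -5] the outer -4 inverts by adding 4 ⇒ sub: x = -1.

Answer: x ∈ {-1}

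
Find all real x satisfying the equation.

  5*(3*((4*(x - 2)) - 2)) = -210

Step 1. [5*(3*((4*(x - 2)) - 2)) = -210] LHS = 5·(…); ÷5 both sides, so div: 3*((4*(x - 2)) - 2) = -42.
Step 2. [3*((4*(x - 2)) - 2) = -42] leading coefficient 3: divide by 3. So div: (4*(x - 2)) - 2 = -14.
Step 3. [(4*(x - 2)) - 2 = -14] 2 comes off first (add 2) ⇒ sub: 4*(x - 2) = -12.
Step 4. [4*(x - 2) = -12] leading coefficient 4: divide by 4, so div: x - 2 = -3.
Step 5. [x - 2 = -3] the outer -2 inverts by adding 2, so sub: x = -1.

Answer: x ∈ {-1}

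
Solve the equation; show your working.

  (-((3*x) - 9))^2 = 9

Step 1. [(-((3*x) - 9))^2 = 9] 9 ≥ 0, LHS is (·)² — take ±√ ⇒ sqrt: -((3*x) - 9) = 3 or -3.
Step 2. [-((3*x) - 9) = 3 or -3] leading − — multiply by −1. So neg: (3*x) - 9 = -3 or 3.
Step 3. [(3*x) - 9 = -3 or 3] 3 | LHS and 3 | -3 or 3: pull 3 out, so factor: x - 3 = -1 or 1.
Step 4. [x - 3 = -1 or 1] -3 is outermost — add 3 both sides ⇒ sub: x = 2 or 4.

Answer: x ∈ {2, 4}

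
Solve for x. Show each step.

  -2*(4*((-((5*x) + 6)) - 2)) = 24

Step 1. [-2*(4*((-((5*x) + 6)) - 2)) = 24] -2 out front; divide by -2, so div: 4*((-((5*x) + 6)) - 2) = -12.
Step 2. [4*((-((5*x) + 6)) - 2) = -12] LHS = 4·(…); ÷4 both sides ⇒ div: (-((5*x) + 6)) - 2 = -3.
Step 3. [(-((5*x) + 6)) - 2 = -3] 2 comes off first (add 2). So sub: -((5*x) + 6) = -1.
Step 4. [-((5*x) + 6) = -1] leading − — multiply by −1. So neg: (5*x) + 6 = 1.
Step 5. [(5*x) + 6 = 1] +6 is outermost — subtract 6 both sides ⇒ sub: 5*x = -5.
Step 6. [5*x = -5] 5 out front; divide by 5 ⇒ div: x = -1.

Answer: x ∈ {-1}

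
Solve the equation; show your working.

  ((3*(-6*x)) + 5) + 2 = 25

Step 1. [((3*(-6*x)) + 5) + 2 = 25] the outer +2 inverts by subtracting 2, so sub: (3*(-6*x)) + 5 = 23.
Step 2. [(3*(-6*x)) + 5 = 23] subtract 5: x sits inside (… + 5) ⇒ sub: 3*(-6*x) = 18.
Step 3. [3*(-6*x) = 18] LHS = 3·(…); ÷3 both sides. So div: -6*x = 6.
Step 4. [-6*x = 6] leading coefficient -6: divide by -6 ⇒ div: x = -1.

Answer: x ∈ {-1}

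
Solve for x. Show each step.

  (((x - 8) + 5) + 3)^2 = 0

Step 1. [(((x - 8) + 5) + 3)^2 = 0] √ both sides: 0 ≥ 0 gives two branches, so sqrt: ((x - 8) + 5) + 3 = 0.
Step 2. [((x - 8) + 5) + 3 = 0] 3 comes off first (subtract 3). So sub: (x - 8) + 5 = -3.
Step 3. [(x - 8) + 5 = -3] peel the +5: subtract 5 from each side ⇒ sub: x - 8 = -8.
Step 4. [x - 8 = -8] peel the -8: add 8 from each side. So sub: x = 0.

Answer: x ∈ {0}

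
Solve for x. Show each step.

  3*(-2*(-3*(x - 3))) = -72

Step 1. [3*(-2*(-3*(x - 3))) = -72] 3 out front; divide by 3, so div: -2*(-3*(x - 3)) = -24.
Step 2. [-2*(-3*(x - 3)) = -24] -2 out front; divide by -2. So div: -3*(x - 3) = 12.
Step 3. [-3*(x - 3) = 12] LHS = -3·(…); ÷-3 both sides. So div: x - 3 = -4.
Step 4. [x - 3 = -4] peel the -3: add 3 from each side. So sub: x = -1.

Answer: x ∈ {-1}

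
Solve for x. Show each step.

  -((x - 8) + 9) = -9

Step 1. [-((x - 8) + 9) = -9] leading − — multiply by −1. So neg: (x - 8) + 9 = 9.
Step 2. [(x - 8) + 9 = 9] 9 comes off first (subtract 9) ⇒ sub: x - 8 = 0.
Step 3. [x - 8 = 0] 8 comes off first (add 8) ⇒ sub: x = 8.

Answer: x ∈ {8}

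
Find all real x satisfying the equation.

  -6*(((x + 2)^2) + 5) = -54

Step 1. [-6*(((x + 2)^2) + 5) = -54] leading coefficient -6: divide by -6, so div: ((x + 2)^2) + 5 = 9.
Step 2. [((x + 2)^2) + 5 = 9] +5 is outermost — subtract 5 both sides ⇒ sub: (x + 2)^2 = 4.
Step 3. [(x + 2)^2 = 4] √ both sides: 4 ≥ 0 gives two branches, so sqrt: x + 2 = 2 or -2.
Step 4. [x + 2 = 2 or -2] 2 comes off first (subtract 2) ⇒ sub: x = 0 or -4.

Answer: x ∈ {-4, 0}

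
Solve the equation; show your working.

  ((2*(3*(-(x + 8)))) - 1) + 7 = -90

Step 1. [((2*(3*(-(x + 8)))) - 1) + 7 = -90] the outer +7 inverts by subtracting 7. So sub: (2*(3*(-(x + 8)))) - 1 = -97.
Step 2. [(2*(3*(-(x + 8)))) - 1 = -97] 1 comes off first (add 1) ⇒ sub: 2*(3*(-(x + 8))) = -96.
Step 3. [2*(3*(-(x + 8))) = -96] leading coefficient 2: divide by 2, so div: 3*(-(x + 8)) = -48.
Step 4. [3*(-(x + 8)) = -48] 3 out front; divide by 3 ⇒ div: -(x + 8) = -16.
Step 5. [-(x + 8) = -16] flip signs both sides ⇒ neg: x + 8 = 16.
Step 6. [x + 8 = 16] the outer +8 inverts by subtracting 8, so sub: x = 8.

Answer: x ∈ {8}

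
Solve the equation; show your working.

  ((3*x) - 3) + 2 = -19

Step 1. [((3*x) - 3) + 2 = -19] +2 is outermost — subtract 2 both sides ⇒ sub: (3*x) - 3 = -21.
Step 2. [(3*x) - 3 = -21] 3 | LHS and 3 | -21: pull 3 out, so factor: x - 1 = -7.
Step 3. [x - 1 = -7] peel the -1: add 1 from each side, so sub: x = -6.

Answer: x ∈ {-6}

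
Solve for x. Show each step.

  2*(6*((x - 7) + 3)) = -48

Step 1. [2*(6*((x - 7) + 3)) = -48] 2·(inner) — divide through by 2. So div: 6*((x - 7) + 3) = -24.
Step 2. [6*((x - 7) + 3) = -24] leading coefficient 6: divide by 6 ⇒ div: (x - 7) + 3 = -4.
Step 3. [(x - 7) + 3 = -4] subtract 3: x sits inside (… + 3). So sub: x - 7 = -7.
Step 4. [x - 7 = -7] add 7: x sits inside (… - 7) ⇒ sub: x = 0.

Answer: x ∈ {0}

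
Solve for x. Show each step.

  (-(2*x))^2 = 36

Step 1. [(-(2*x))^2 = 36] LHS squared, RHS 36 ≥ 0: apply √ (±) ⇒ sqrt: -(2*x) = 6 or -6.
Step 2. [-(2*x) = 6 or -6] LHS negated; negate both sides ⇒ neg: 2*x = -6 or 6.
Step 3. [2*x = -6 or 6] 2·(inner) — divide through by 2, so div: x = -3 or 3.

Answer: x ∈ {-3, 3}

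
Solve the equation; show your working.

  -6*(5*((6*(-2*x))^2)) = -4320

Step 1. [-6*(5*((6*(-2*x))^2)) = -4320] -6 out front; divide by -6. So div: 5*((6*(-2*x))^2) = 720.
Step 2. [5*((6*(-2*x))^2) = 720] LHS = 5·(…); ÷5 both sides ⇒ div: (6*(-2*x))^2 = 144.
Step 3. [(6*(-2*x))^2 = 144] 144 ≥ 0, LHS is (·)² — take ±√ ⇒ sqrt: 6*(-2*x) = 12 or -12.
Step 4. [6*(-2*x) = 12 or -12] 6·(inner) — divide through by 6. So div: -2*x = 2 or -2.
Step 5. [-2*x = 2 or -2] LHS = -2·(…); ÷-2 both sides. So div: x = -1 or 1.

Answer: x ∈ {-1, 1}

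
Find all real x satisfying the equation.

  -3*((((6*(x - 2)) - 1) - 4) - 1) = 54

Step 1. [-3*((((6*(x - 2)) - 1) - 4) - 1) = 54] -3 out front; divide by -3. So div: (((6*(x - 2)) - 1) - 4) - 1 = -18.
Step 2. [(((6*(x - 2)) - 1) - 4) - 1 = -18] the outer -1 inverts by adding 1. So sub: ((6*(x - 2)) - 1) - 4 = -17.
Step 3. [((6*(x - 2)) - 1) - 4 = -17] peel the -4: add 4 from each side. So sub: (6*(x - 2)) - 1 = -13.
Step 4. [(6*(x - 2)) - 1 = -13] 1 comes off first (add 1), so sub: 6*(x - 2) = -12.
Step 5. [6*(x - 2) = -12] leading coefficient 6: divide by 6 ⇒ div: x - 2 = -2.
Step 6. [x - 2 = -2] peel the -2: add 2 from each side. So sub: x = 0.

Answer: x ∈ {0}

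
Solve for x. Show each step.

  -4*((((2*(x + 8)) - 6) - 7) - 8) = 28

Step 1. [-4*((((2*(x + 8)) - 6) - 7) - 8) = 28] LHS = -4·(…); ÷-4 both sides. So div: (((2*(x + 8)) - 6) - 7) - 8 = -7.
Step 2. [(((2*(x + 8)) - 6) - 7) - 8 = -7] -8 is outermost — add 8 both sides. So sub: ((2*(x + 8)) - 6) - 7 = 1.
Step 3. [((2*(x + 8)) - 6) - 7 = 1] -7 is outermost — add 7 both sides. So sub: (2*(x + 8)) - 6 = 8.
Step 4. [(2*(x + 8)) - 6 = 8] 2 | LHS and 2 | 8: pull 2 out ⇒ factor: (x + 8) - 3 = 4.
Step 5. [(x + 8) - 3 = 4] peel the -3: add 3 from each side. So sub: x + 8 = 7.
Step 6. [x + 8 = 7] subtract 8: x sits inside (… + 8) ⇒ sub: x = -1.

Answer: x ∈ {-1}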